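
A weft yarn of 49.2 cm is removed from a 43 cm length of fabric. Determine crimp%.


Formula: Crimp% = ((L_yarn - L_fabric) / L_fabric) * 100
Step 1: Extension = 49.2 - 43 = 6.2 cm
Step 2: Crimp% = (6.2 / 43) * 100
Step 3: Crimp% = 0.144186 * 100 = 14.4186% ≈ 14.4%

14.4%


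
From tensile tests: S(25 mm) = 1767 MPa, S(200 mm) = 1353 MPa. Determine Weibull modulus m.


Formula: m = ln(L1/L2) / ln(S2/S1)
Step 1: ln(L1/L2) = ln(25/200) = -2.07944
Step 2: S2/S1 = 1353/1767 = 0.7657
Step 3: ln(S2/S1) = ln(0.7657) = -0.26696
Step 4: m = -2.07944 / -0.26696 = 7.79

7.79 (Weibull m)


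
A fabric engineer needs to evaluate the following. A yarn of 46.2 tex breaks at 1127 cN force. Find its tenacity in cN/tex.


Formula: Tenacity = Breaking force / Linear density
Tenacity = 1127 cN / 46.2 tex
Tenacity = 24.39 cN/tex

24.39 cN/tex


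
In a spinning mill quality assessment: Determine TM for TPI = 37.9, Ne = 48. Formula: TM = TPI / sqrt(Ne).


Formula: TM = TPI / sqrt(Ne)
Step 1: sqrt(Ne) = sqrt(48) = 6.9282
Step 2: TM = 37.9 / 6.9282 = 5.47

5.47 TM


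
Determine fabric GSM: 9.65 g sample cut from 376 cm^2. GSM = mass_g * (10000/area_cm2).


Formula: GSM = mass_g / area_m2
Step 1: Convert area: 376 cm^2 = 376 / 10000 = 0.0376 m^2
Step 2: GSM = 9.65 g / 0.0376 m^2 = 256.6 g/m^2

256.6 g/m^2


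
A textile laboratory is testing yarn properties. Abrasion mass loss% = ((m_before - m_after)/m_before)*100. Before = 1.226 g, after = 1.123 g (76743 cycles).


Formula: Mass loss% = ((m_before - m_after) / m_before) * 100
Step 1: Mass loss = 1.226 - 1.123 = 0.103 g
Step 2: Ratio = 0.103 / 1.226 = 0.0840131
Step 3: Mass loss% = 0.0840131 * 100 = 8.40131% ≈ 8.40%

8.40%


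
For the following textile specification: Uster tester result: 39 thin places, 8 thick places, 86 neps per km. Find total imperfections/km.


Formula: Total = thin places + thick places + neps
Total = 39 + 8 + 86
Total = 133 imperfections/km

133 imperfections/km


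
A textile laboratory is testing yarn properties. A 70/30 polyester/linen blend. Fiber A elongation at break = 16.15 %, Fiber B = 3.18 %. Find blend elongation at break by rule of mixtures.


Formula: Blend property = (fraction_A * property_A) + (fraction_B * property_B)
Step 1: Contribution A = 70/100 * 16.15 % = 11.305 %
Step 2: Contribution B = 30/100 * 3.18 % = 0.954 %
Step 3: Blend elongation at break = 11.305 + 0.954 = 12.259 %

12.259 %


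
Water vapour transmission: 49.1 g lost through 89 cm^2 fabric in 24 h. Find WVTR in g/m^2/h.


Formula: WVTR = mass_loss / (area * time)
Step 1: Convert area: 89 cm^2 = 0.0089 m^2
Step 2: WVTR = 49.1 g / (0.0089 m^2 * 24 h)
Step 3: WVTR = 49.1 / 0.2136 = 229.9 g/m^2/h

229.9 g/m^2/h


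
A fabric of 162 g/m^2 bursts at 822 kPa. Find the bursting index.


Formula: Bursting Index = Bursting Strength / Fabric GSM
BI = 822 kPa / 162 g/m^2
BI = 5.074 kPa/(g/m^2)

5.074 kPa/(g/m^2)


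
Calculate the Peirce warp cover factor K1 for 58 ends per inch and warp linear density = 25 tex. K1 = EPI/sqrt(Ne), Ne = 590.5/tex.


Formula: K1 = EPI / sqrt(Ne), with Ne = 590.5 / tex_warp
Step 1: Ne = 590.5 / 25 = 23.62
Step 2: sqrt(Ne) = sqrt(23.62) = 4.86
Step 3: K1 = 58 / 4.86 = 11.9

11.9


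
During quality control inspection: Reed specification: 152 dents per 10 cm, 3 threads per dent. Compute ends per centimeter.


Formula: EPC = (dents per 10 cm * ends per dent) / 10
Step 1: Total ends per 10 cm = 152 * 3 = 456
Step 2: EPC = 456 / 10 = 45.6 ends/cm

45.6 ends/cm


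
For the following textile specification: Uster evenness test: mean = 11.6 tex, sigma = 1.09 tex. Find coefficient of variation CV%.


Formula: CV% = (standard deviation / mean) * 100
Step 1: Ratio = 1.09 / 11.6 = 0.093966
Step 2: CV% = 0.093966 * 100 = 9.3966% ≈ 9.4%

9.4%


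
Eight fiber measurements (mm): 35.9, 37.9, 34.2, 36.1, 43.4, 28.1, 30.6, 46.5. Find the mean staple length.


Formula: Mean = sum of lengths / count
Sum = 35.9 + 37.9 + 34.2 + 36.1 + 43.4 + 28.1 + 30.6 + 46.5
Sum = 292.7 mm
Mean = 292.7 / 8 = 36.59 mm

36.59 mm


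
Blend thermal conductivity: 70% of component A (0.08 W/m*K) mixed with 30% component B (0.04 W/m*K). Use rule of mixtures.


Formula: Blend property = (fraction_A * property_A) + (fraction_B * property_B)
Step 1: Contribution A = 70/100 * 0.08 W/m*K = 0.056 W/m*K
Step 2: Contribution B = 30/100 * 0.04 W/m*K = 0.012 W/m*K
Step 3: Blend thermal conductivity = 0.056 + 0.012 = 0.068 W/m*K

0.068 W/m*K


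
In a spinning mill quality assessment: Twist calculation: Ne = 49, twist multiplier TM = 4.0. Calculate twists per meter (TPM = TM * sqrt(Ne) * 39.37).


Formula: TPM = TM * sqrt(Ne) * 39.37
Step 1: sqrt(Ne) = sqrt(49) = 7
Step 2: TM * sqrt(Ne) = 4.0 * 7 = 28
Step 3: TPM = 28 * 39.37 = 1102 twists/m

1102 twists/m


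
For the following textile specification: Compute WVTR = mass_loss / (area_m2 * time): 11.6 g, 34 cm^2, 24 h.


Formula: WVTR = mass_loss / (area * time)
Step 1: Convert area: 34 cm^2 = 0.0034 m^2
Step 2: WVTR = 11.6 g / (0.0034 m^2 * 24 h)
Step 3: WVTR = 11.6 / 0.0816 = 142.2 g/m^2/h

142.2 g/m^2/h


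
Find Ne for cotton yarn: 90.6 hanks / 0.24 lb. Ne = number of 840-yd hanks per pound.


Formula: Ne = hanks / mass_lb
Substituting: Ne = 90.6 / 0.24
Ne = 377.5

377.5 Ne


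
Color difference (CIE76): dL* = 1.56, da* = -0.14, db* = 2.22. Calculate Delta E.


Formula: Delta E = sqrt(dL*^2 + da*^2 + db*^2)
Step 1: dL*^2 = 1.56^2 = 2.4336
Step 2: da*^2 = (-0.14)^2 = 0.0196
Step 3: db*^2 = 2.22^2 = 4.9284
Step 4: Sum = 2.4336 + 0.0196 + 4.9284 = 7.3816
Step 5: Delta E = sqrt(7.3816) = 2.72

2.72 Delta E


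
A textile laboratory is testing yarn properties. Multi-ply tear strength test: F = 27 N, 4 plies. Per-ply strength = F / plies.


Formula: Per-ply strength = Total force / Number of plies
Per-ply = 27 N / 4
Per-ply = 6.75 N

6.75 N


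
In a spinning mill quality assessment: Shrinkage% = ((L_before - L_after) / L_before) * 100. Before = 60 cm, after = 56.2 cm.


Formula: Shrinkage% = ((L_before - L_after) / L_before) * 100
Step 1: Shrinkage = 60 - 56.2 = 3.8 cm
Step 2: Shrinkage% = (3.8 / 60) * 100
Step 3: Shrinkage% = 0.063333 * 100 = 6.3333% ≈ 6.3%

6.3%


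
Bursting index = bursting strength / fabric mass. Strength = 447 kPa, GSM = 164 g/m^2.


Formula: Bursting Index = Bursting Strength / Fabric GSM
BI = 447 kPa / 164 g/m^2
BI = 2.726 kPa/(g/m^2)

2.726 kPa/(g/m^2)


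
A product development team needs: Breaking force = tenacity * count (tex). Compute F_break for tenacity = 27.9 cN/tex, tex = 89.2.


Formula: Breaking force = Tenacity * Linear density
F = 27.9 cN/tex * 89.2 tex
F = 2488.68 cN

2488.68 cN


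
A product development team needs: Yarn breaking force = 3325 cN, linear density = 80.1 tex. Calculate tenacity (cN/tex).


Formula: Tenacity = Breaking force / Linear density
Tenacity = 3325 cN / 80.1 tex
Tenacity = 41.51 cN/tex

41.51 cN/tex


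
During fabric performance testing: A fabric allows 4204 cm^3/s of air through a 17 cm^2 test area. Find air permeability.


Formula: Air Permeability = Airflow / Test Area
AP = 4204 cm^3/s / 17 cm^2
AP = 247.3 cm^3/s/cm^2

247.3 cm^3/s/cm^2


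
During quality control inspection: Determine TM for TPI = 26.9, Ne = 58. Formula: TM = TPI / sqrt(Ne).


Formula: TM = TPI / sqrt(Ne)
Step 1: sqrt(Ne) = sqrt(58) = 7.6158
Step 2: TM = 26.9 / 7.6158 = 3.53

3.53 TM


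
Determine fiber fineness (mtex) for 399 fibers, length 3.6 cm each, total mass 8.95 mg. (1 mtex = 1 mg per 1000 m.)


Formula: fineness (mtex) = mass (mg) / total length (km) = (mass_mg / total_length_m) * 1000
Step 1: Convert fiber length: 3.6 cm = 0.036 m
Step 2: Total fiber length = 399 * 0.036 = 14.364 m
Step 3: Linear density = 8.95 mg / 14.364 m = 0.6231 mg/m
Step 4: fineness = 0.6231 * 1000 = 623.1 mtex

623.1 mtex


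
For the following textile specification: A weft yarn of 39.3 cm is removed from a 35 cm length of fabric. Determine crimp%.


Formula: Crimp% = ((L_yarn - L_fabric) / L_fabric) * 100
Step 1: Extension = 39.3 - 35 = 4.3 cm
Step 2: Crimp% = (4.3 / 35) * 100
Step 3: Crimp% = 0.122857 * 100 = 12.2857% ≈ 12.3%

12.3%


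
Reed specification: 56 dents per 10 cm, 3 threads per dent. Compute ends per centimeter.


Formula: EPC = (dents per 10 cm * ends per dent) / 10
Step 1: Total ends per 10 cm = 56 * 3 = 168
Step 2: EPC = 168 / 10 = 16.8 ends/cm

16.8 ends/cm


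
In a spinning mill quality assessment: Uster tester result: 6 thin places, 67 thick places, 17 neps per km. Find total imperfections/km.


Formula: Total = thin places + thick places + neps
Total = 6 + 67 + 17
Total = 90 imperfections/km

90 imperfections/km


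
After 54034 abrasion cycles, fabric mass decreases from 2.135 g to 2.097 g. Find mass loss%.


Formula: Mass loss% = ((m_before - m_after) / m_before) * 100
Step 1: Mass loss = 2.135 - 2.097 = 0.038 g
Step 2: Ratio = 0.038 / 2.135 = 0.0177986
Step 3: Mass loss% = 0.0177986 * 100 = 1.77986% ≈ 1.78%

1.78%


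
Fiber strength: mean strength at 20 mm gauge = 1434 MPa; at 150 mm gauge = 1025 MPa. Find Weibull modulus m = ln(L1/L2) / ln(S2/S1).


Formula: m = ln(L1/L2) / ln(S2/S1)
Step 1: ln(L1/L2) = ln(20/150) = -2.01490
Step 2: S2/S1 = 1025/1434 = 0.71478
Step 3: ln(S2/S1) = ln(0.71478) = -0.33578
Step 4: m = -2.01490 / -0.33578 = 6.00

6.00 (Weibull m)


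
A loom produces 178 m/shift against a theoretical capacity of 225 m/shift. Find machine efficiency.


Formula: Efficiency% = (Actual output / Theoretical output) * 100
Efficiency% = (178 / 225) * 100
Efficiency% = 0.791111 * 100 = 79.1111% ≈ 79.1%

79.1%


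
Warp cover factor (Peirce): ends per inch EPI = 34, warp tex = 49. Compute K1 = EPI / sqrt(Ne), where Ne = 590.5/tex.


Formula: K1 = EPI / sqrt(Ne), with Ne = 590.5 / tex_warp
Step 1: Ne = 590.5 / 49 = 12.051
Step 2: sqrt(Ne) = sqrt(12.051) = 3.4715
Step 3: K1 = 34 / 3.4715 = 9.8

9.8


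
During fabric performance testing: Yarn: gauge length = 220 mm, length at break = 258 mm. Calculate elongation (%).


Formula: Elongation (%) = ((L_break - L0) / L0) * 100
Step 1: Extension = 258 - 220 = 38 mm
Step 2: Elongation = (38 / 220) * 100
Step 3: Elongation = 0.172727 * 100 = 17.2727% ≈ 17.3%

17.3%


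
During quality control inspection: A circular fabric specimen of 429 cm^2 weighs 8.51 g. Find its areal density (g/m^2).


Formula: GSM = mass_g / area_m2
Step 1: Convert area: 429 cm^2 = 429 / 10000 = 0.0429 m^2
Step 2: GSM = 8.51 g / 0.0429 m^2 = 198.4 g/m^2

198.4 g/m^2


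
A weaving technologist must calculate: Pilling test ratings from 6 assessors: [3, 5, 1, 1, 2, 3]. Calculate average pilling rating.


Formula: Mean = sum / count
Sum = 3 + 5 + 1 + 1 + 2 + 3 = 15
Mean = 15 / 6 = 2.5

2.5


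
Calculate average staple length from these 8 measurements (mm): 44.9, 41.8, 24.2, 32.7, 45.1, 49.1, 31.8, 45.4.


Formula: Mean = sum of lengths / count
Sum = 44.9 + 41.8 + 24.2 + 32.7 + 45.1 + 49.1 + 31.8 + 45.4
Sum = 315.0 mm
Mean = 315.0 / 8 = 39.38 mm

39.38 mm


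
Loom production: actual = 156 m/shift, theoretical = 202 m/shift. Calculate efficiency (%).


Formula: Efficiency% = (Actual output / Theoretical output) * 100
Efficiency% = (156 / 202) * 100
Efficiency% = 0.772277 * 100 = 77.2277% ≈ 77.2%

77.2%


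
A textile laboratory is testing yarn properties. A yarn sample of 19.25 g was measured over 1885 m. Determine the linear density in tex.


Formula: Tex = (mass_g / length_m) * 1000
Substituting: Tex = (19.25 / 1885) * 1000
Intermediate: 19.25 / 1885 = 0.0102122 g/m
Tex = 0.0102122 * 1000 = 10.21 tex

10.21 tex


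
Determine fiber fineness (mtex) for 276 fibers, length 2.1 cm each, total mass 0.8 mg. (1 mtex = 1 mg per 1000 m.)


Formula: fineness (mtex) = mass (mg) / total length (km) = (mass_mg / total_length_m) * 1000
Step 1: Convert fiber length: 2.1 cm = 0.021 m
Step 2: Total fiber length = 276 * 0.021 = 5.796 m
Step 3: Linear density = 0.8 mg / 5.796 m = 0.1380 mg/m
Step 4: fineness = 0.1380 * 1000 = 138.0 mtex

138.0 mtex


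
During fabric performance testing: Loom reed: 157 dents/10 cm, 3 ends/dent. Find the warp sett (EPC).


Formula: EPC = (dents per 10 cm * ends per dent) / 10
Step 1: Total ends per 10 cm = 157 * 3 = 471
Step 2: EPC = 471 / 10 = 47.1 ends/cm

47.1 ends/cm


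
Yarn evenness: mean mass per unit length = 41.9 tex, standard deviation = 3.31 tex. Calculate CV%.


Formula: CV% = (standard deviation / mean) * 100
Step 1: Ratio = 3.31 / 41.9 = 0.078998
Step 2: CV% = 0.078998 * 100 = 7.8998% ≈ 7.9%

7.9%


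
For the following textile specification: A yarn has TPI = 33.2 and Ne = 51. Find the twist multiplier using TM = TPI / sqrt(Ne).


Formula: TM = TPI / sqrt(Ne)
Step 1: sqrt(Ne) = sqrt(51) = 7.1414
Step 2: TM = 33.2 / 7.1414 = 4.65

4.65 TM


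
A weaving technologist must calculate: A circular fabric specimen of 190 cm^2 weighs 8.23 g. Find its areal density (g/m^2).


Formula: GSM = mass_g / area_m2
Step 1: Convert area: 190 cm^2 = 190 / 10000 = 0.019 m^2
Step 2: GSM = 8.23 g / 0.019 m^2 = 433.2 g/m^2

433.2 g/m^2


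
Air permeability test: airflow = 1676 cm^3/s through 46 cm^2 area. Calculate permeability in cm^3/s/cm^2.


Formula: Air Permeability = Airflow / Test Area
AP = 1676 cm^3/s / 46 cm^2
AP = 36.4 cm^3/s/cm^2

36.4 cm^3/s/cm^2


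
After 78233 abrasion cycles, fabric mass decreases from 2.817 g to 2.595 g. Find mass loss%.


Formula: Mass loss% = ((m_before - m_after) / m_before) * 100
Step 1: Mass loss = 2.817 - 2.595 = 0.222 g
Step 2: Ratio = 0.222 / 2.817 = 0.0788072
Step 3: Mass loss% = 0.0788072 * 100 = 7.88072% ≈ 7.88%

7.88%


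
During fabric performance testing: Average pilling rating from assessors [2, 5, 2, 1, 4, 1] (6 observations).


Formula: Mean = sum / count
Sum = 2 + 5 + 2 + 1 + 4 + 1 = 15
Mean = 15 / 6 = 2.5

2.5


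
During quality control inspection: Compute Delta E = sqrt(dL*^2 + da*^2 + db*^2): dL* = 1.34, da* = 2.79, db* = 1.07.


Formula: Delta E = sqrt(dL*^2 + da*^2 + db*^2)
Step 1: dL*^2 = 1.34^2 = 1.7956
Step 2: da*^2 = 2.79^2 = 7.7841
Step 3: db*^2 = 1.07^2 = 1.1449
Step 4: Sum = 1.7956 + 7.7841 + 1.1449 = 10.7246
Step 5: Delta E = sqrt(10.7246) = 3.27

3.27 Delta E


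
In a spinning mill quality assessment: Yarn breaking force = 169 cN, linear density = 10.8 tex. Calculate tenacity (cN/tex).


Formula: Tenacity = Breaking force / Linear density
Tenacity = 169 cN / 10.8 tex
Tenacity = 15.65 cN/tex

15.65 cN/tex


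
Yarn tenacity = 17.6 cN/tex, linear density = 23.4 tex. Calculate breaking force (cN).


Formula: Breaking force = Tenacity * Linear density
F = 17.6 cN/tex * 23.4 tex
F = 411.84 cN

411.84 cN


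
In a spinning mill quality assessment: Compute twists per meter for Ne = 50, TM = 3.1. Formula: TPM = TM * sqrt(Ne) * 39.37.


Formula: TPM = TM * sqrt(Ne) * 39.37
Step 1: sqrt(Ne) = sqrt(50) = 7.0711
Step 2: TM * sqrt(Ne) = 3.1 * 7.0711 = 21.9204
Step 3: TPM = 21.9204 * 39.37 = 863 twists/m

863 twists/m


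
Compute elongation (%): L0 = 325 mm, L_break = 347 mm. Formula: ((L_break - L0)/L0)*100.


Formula: Elongation (%) = ((L_break - L0) / L0) * 100
Step 1: Extension = 347 - 325 = 22 mm
Step 2: Elongation = (22 / 325) * 100
Step 3: Elongation = 0.067692 * 100 = 6.7692% ≈ 6.8%

6.8%


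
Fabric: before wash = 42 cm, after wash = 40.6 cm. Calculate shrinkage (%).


Formula: Shrinkage% = ((L_before - L_after) / L_before) * 100
Step 1: Shrinkage = 42 - 40.6 = 1.4 cm
Step 2: Shrinkage% = (1.4 / 42) * 100
Step 3: Shrinkage% = 0.033333 * 100 = 3.3333% ≈ 3.3%

3.3%


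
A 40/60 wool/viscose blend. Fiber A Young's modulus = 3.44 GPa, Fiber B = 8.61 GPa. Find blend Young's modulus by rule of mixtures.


Formula: Blend property = (fraction_A * property_A) + (fraction_B * property_B)
Step 1: Contribution A = 40/100 * 3.44 GPa = 1.376 GPa
Step 2: Contribution B = 60/100 * 8.61 GPa = 5.166 GPa
Step 3: Blend Young's modulus = 1.376 + 5.166 = 6.542 GPa

6.542 GPa


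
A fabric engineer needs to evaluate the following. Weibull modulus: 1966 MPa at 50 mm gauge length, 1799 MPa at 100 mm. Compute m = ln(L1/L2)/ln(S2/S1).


Formula: m = ln(L1/L2) / ln(S2/S1)
Step 1: ln(L1/L2) = ln(50/100) = -0.69315
Step 2: S2/S1 = 1799/1966 = 0.91506
Step 3: ln(S2/S1) = ln(0.91506) = -0.08877
Step 4: m = -0.69315 / -0.08877 = 7.81

7.81 (Weibull m)


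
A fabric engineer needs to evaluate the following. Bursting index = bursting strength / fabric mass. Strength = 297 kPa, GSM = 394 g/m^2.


Formula: Bursting Index = Bursting Strength / Fabric GSM
BI = 297 kPa / 394 g/m^2
BI = 0.754 kPa/(g/m^2)

0.754 kPa/(g/m^2)


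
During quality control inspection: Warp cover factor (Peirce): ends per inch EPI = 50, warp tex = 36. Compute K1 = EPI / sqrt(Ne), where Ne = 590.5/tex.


Formula: K1 = EPI / sqrt(Ne), with Ne = 590.5 / tex_warp
Step 1: Ne = 590.5 / 36 = 16.403
Step 2: sqrt(Ne) = sqrt(16.403) = 4.0501
Step 3: K1 = 50 / 4.0501 = 12.3

12.3


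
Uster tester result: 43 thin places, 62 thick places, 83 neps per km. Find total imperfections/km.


Formula: Total = thin places + thick places + neps
Total = 43 + 62 + 83
Total = 188 imperfections/km

188 imperfections/km


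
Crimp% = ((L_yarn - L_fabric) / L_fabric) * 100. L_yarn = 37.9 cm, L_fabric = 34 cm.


Formula: Crimp% = ((L_yarn - L_fabric) / L_fabric) * 100
Step 1: Extension = 37.9 - 34 = 3.9 cm
Step 2: Crimp% = (3.9 / 34) * 100
Step 3: Crimp% = 0.114706 * 100 = 11.4706% ≈ 11.5%

11.5%


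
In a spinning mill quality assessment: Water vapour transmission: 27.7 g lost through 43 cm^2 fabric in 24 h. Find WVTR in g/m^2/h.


Formula: WVTR = mass_loss / (area * time)
Step 1: Convert area: 43 cm^2 = 0.0043 m^2
Step 2: WVTR = 27.7 g / (0.0043 m^2 * 24 h)
Step 3: WVTR = 27.7 / 0.1032 = 268.4 g/m^2/h

268.4 g/m^2/h


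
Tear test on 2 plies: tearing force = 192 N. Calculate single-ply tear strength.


Formula: Per-ply strength = Total force / Number of plies
Per-ply = 192 N / 2
Per-ply = 96 N

96 N


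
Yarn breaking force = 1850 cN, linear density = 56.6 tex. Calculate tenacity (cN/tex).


Formula: Tenacity = Breaking force / Linear density
Tenacity = 1850 cN / 56.6 tex
Tenacity = 32.69 cN/tex

32.69 cN/tex


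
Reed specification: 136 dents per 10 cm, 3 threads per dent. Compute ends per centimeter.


Formula: EPC = (dents per 10 cm * ends per dent) / 10
Step 1: Total ends per 10 cm = 136 * 3 = 408
Step 2: EPC = 408 / 10 = 40.8 ends/cm

40.8 ends/cm


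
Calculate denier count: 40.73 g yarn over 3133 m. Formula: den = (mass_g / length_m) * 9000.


Formula: den = (mass_g / length_m) * 9000
Substituting: den = (40.73 / 3133) * 9000
Intermediate: 40.73 / 3133 = 0.01300032 g/m
den = 0.01300032 * 9000 = 117.0 denier

117.0 denier


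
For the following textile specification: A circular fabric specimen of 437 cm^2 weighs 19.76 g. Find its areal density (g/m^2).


Formula: GSM = mass_g / area_m2
Step 1: Convert area: 437 cm^2 = 437 / 10000 = 0.0437 m^2
Step 2: GSM = 19.76 g / 0.0437 m^2 = 452.2 g/m^2

452.2 g/m^2


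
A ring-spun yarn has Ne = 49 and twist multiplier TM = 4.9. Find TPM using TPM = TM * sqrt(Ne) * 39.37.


Formula: TPM = TM * sqrt(Ne) * 39.37
Step 1: sqrt(Ne) = sqrt(49) = 7
Step 2: TM * sqrt(Ne) = 4.9 * 7 = 34.3
Step 3: TPM = 34.3 * 39.37 = 1350 twists/m

1350 twists/m


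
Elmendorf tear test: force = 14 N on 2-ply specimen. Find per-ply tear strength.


Formula: Per-ply strength = Total force / Number of plies
Per-ply = 14 N / 2
Per-ply = 7 N

7 N


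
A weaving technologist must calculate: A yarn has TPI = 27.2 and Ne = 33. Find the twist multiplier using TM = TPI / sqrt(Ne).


Formula: TM = TPI / sqrt(Ne)
Step 1: sqrt(Ne) = sqrt(33) = 5.7446
Step 2: TM = 27.2 / 5.7446 = 4.73

4.73 TM


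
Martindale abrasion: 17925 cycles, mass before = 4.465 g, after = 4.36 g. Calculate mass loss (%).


Formula: Mass loss% = ((m_before - m_after) / m_before) * 100
Step 1: Mass loss = 4.465 - 4.36 = 0.105 g
Step 2: Ratio = 0.105 / 4.465 = 0.0235162
Step 3: Mass loss% = 0.0235162 * 100 = 2.35162% ≈ 2.35%

2.35%


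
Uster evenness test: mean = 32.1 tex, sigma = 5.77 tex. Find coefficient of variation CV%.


Formula: CV% = (standard deviation / mean) * 100
Step 1: Ratio = 5.77 / 32.1 = 0.179751
Step 2: CV% = 0.179751 * 100 = 17.9751% ≈ 18.0%

18.0%


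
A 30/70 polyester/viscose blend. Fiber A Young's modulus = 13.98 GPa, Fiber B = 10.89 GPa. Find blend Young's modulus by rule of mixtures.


Formula: Blend property = (fraction_A * property_A) + (fraction_B * property_B)
Step 1: Contribution A = 30/100 * 13.98 GPa = 4.194 GPa
Step 2: Contribution B = 70/100 * 10.89 GPa = 7.623 GPa
Step 3: Blend Young's modulus = 4.194 + 7.623 = 11.817 GPa

11.817 GPa


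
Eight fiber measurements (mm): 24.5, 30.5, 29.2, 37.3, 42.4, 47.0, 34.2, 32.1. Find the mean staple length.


Formula: Mean = sum of lengths / count
Sum = 24.5 + 30.5 + 29.2 + 37.3 + 42.4 + 47.0 + 34.2 + 32.1
Sum = 277.2 mm
Mean = 277.2 / 8 = 34.65 mm

34.65 mm


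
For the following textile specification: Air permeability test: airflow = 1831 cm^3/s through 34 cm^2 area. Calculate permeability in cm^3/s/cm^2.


Formula: Air Permeability = Airflow / Test Area
AP = 1831 cm^3/s / 34 cm^2
AP = 53.9 cm^3/s/cm^2

53.9 cm^3/s/cm^2


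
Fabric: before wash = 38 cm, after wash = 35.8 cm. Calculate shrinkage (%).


Formula: Shrinkage% = ((L_before - L_after) / L_before) * 100
Step 1: Shrinkage = 38 - 35.8 = 2.2 cm
Step 2: Shrinkage% = (2.2 / 38) * 100
Step 3: Shrinkage% = 0.057895 * 100 = 5.7895% ≈ 5.8%

5.8%


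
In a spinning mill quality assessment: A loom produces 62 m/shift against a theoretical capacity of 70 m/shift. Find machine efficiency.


Formula: Efficiency% = (Actual output / Theoretical output) * 100
Efficiency% = (62 / 70) * 100
Efficiency% = 0.885714 * 100 = 88.5714% ≈ 88.6%

88.6%


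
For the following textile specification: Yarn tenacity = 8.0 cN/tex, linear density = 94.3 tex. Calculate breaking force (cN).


Formula: Breaking force = Tenacity * Linear density
F = 8.0 cN/tex * 94.3 tex
F = 754.40 cN

754.40 cN


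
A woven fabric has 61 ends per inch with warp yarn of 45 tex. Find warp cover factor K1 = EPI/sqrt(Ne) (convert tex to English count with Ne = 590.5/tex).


Formula: K1 = EPI / sqrt(Ne), with Ne = 590.5 / tex_warp
Step 1: Ne = 590.5 / 45 = 13.122
Step 2: sqrt(Ne) = sqrt(13.122) = 3.6224
Step 3: K1 = 61 / 3.6224 = 16.8

16.8


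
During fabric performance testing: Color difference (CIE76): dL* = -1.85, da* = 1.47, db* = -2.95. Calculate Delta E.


Formula: Delta E = sqrt(dL*^2 + da*^2 + db*^2)
Step 1: dL*^2 = (-1.85)^2 = 3.4225
Step 2: da*^2 = 1.47^2 = 2.1609
Step 3: db*^2 = (-2.95)^2 = 8.7025
Step 4: Sum = 3.4225 + 2.1609 + 8.7025 = 14.2859
Step 5: Delta E = sqrt(14.2859) = 3.78

3.78 Delta E


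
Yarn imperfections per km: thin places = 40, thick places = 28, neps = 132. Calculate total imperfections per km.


Formula: Total = thin places + thick places + neps
Total = 40 + 28 + 132
Total = 200 imperfections/km

200 imperfections/km


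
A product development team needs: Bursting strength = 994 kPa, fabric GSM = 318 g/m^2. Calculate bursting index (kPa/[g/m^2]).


Formula: Bursting Index = Bursting Strength / Fabric GSM
BI = 994 kPa / 318 g/m^2
BI = 3.126 kPa/(g/m^2)

3.126 kPa/(g/m^2)


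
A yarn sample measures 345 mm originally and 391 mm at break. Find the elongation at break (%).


Formula: Elongation (%) = ((L_break - L0) / L0) * 100
Step 1: Extension = 391 - 345 = 46 mm
Step 2: Elongation = (46 / 345) * 100
Step 3: Elongation = 0.133333 * 100 = 13.3333% ≈ 13.3%

13.3%


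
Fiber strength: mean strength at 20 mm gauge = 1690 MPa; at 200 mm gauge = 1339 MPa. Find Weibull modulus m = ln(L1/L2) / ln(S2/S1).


Formula: m = ln(L1/L2) / ln(S2/S1)
Step 1: ln(L1/L2) = ln(20/200) = -2.30259
Step 2: S2/S1 = 1339/1690 = 0.79231
Step 3: ln(S2/S1) = ln(0.79231) = -0.23280
Step 4: m = -2.30259 / -0.23280 = 9.89

9.89 (Weibull m)


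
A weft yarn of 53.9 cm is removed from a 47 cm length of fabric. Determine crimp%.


Formula: Crimp% = ((L_yarn - L_fabric) / L_fabric) * 100
Step 1: Extension = 53.9 - 47 = 6.9 cm
Step 2: Crimp% = (6.9 / 47) * 100
Step 3: Crimp% = 0.146809 * 100 = 14.6809% ≈ 14.7%

14.7%


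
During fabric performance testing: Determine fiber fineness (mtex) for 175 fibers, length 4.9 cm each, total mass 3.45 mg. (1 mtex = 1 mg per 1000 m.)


Formula: fineness (mtex) = mass (mg) / total length (km) = (mass_mg / total_length_m) * 1000
Step 1: Convert fiber length: 4.9 cm = 0.049 m
Step 2: Total fiber length = 175 * 0.049 = 8.575 m
Step 3: Linear density = 3.45 mg / 8.575 m = 0.4023 mg/m
Step 4: fineness = 0.4023 * 1000 = 402.3 mtex

402.3 mtex


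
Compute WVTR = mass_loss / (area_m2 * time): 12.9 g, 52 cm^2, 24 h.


Formula: WVTR = mass_loss / (area * time)
Step 1: Convert area: 52 cm^2 = 0.0052 m^2
Step 2: WVTR = 12.9 g / (0.0052 m^2 * 24 h)
Step 3: WVTR = 12.9 / 0.1248 = 103.4 g/m^2/h

103.4 g/m^2/h


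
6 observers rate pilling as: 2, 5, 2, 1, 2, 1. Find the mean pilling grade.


Formula: Mean = sum / count
Sum = 2 + 5 + 2 + 1 + 2 + 1 = 13
Mean = 13 / 6 = 2.2

2.2


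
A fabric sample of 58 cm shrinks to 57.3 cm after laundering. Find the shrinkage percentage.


Formula: Shrinkage% = ((L_before - L_after) / L_before) * 100
Step 1: Shrinkage = 58 - 57.3 = 0.7 cm
Step 2: Shrinkage% = (0.7 / 58) * 100
Step 3: Shrinkage% = 0.012069 * 100 = 1.2069% ≈ 1.2%

1.2%


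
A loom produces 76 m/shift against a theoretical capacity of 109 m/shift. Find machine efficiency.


Formula: Efficiency% = (Actual output / Theoretical output) * 100
Efficiency% = (76 / 109) * 100
Efficiency% = 0.697248 * 100 = 69.7248% ≈ 69.7%

69.7%


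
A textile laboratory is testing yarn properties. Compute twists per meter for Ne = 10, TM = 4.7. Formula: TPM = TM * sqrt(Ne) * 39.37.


Formula: TPM = TM * sqrt(Ne) * 39.37
Step 1: sqrt(Ne) = sqrt(10) = 3.1623
Step 2: TM * sqrt(Ne) = 4.7 * 3.1623 = 14.8628
Step 3: TPM = 14.8628 * 39.37 = 585 twists/m

585 twists/m


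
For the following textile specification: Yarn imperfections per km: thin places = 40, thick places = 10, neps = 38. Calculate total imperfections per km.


Formula: Total = thin places + thick places + neps
Total = 40 + 10 + 38
Total = 88 imperfections/km

88 imperfections/km


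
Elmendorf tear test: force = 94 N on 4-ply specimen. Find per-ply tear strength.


Formula: Per-ply strength = Total force / Number of plies
Per-ply = 94 N / 4
Per-ply = 23.5 N

23.5 N


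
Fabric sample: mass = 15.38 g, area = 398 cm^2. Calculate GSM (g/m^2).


Formula: GSM = mass_g / area_m2
Step 1: Convert area: 398 cm^2 = 398 / 10000 = 0.0398 m^2
Step 2: GSM = 15.38 g / 0.0398 m^2 = 386.4 g/m^2

386.4 g/m^2


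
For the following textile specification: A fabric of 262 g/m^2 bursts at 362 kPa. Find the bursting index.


Formula: Bursting Index = Bursting Strength / Fabric GSM
BI = 362 kPa / 262 g/m^2
BI = 1.382 kPa/(g/m^2)

1.382 kPa/(g/m^2)


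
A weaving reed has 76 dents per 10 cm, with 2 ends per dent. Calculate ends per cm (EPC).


Formula: EPC = (dents per 10 cm * ends per dent) / 10
Step 1: Total ends per 10 cm = 76 * 2 = 152
Step 2: EPC = 152 / 10 = 15.2 ends/cm

15.2 ends/cm


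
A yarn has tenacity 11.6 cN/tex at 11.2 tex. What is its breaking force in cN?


Formula: Breaking force = Tenacity * Linear density
F = 11.6 cN/tex * 11.2 tex
F = 129.92 cN

129.92 cN


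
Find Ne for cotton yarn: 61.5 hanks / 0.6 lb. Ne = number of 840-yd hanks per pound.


Formula: Ne = hanks / mass_lb
Substituting: Ne = 61.5 / 0.6
Ne = 102.5

102.5 Ne


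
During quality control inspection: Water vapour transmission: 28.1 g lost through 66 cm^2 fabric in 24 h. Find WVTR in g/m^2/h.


Formula: WVTR = mass_loss / (area * time)
Step 1: Convert area: 66 cm^2 = 0.0066 m^2
Step 2: WVTR = 28.1 g / (0.0066 m^2 * 24 h)
Step 3: WVTR = 28.1 / 0.1584 = 177.4 g/m^2/h

177.4 g/m^2/h


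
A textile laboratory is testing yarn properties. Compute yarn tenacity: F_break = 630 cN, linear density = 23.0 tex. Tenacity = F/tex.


Formula: Tenacity = Breaking force / Linear density
Tenacity = 630 cN / 23.0 tex
Tenacity = 27.39 cN/tex

27.39 cN/tex


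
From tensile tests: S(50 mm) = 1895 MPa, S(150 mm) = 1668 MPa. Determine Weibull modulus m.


Formula: m = ln(L1/L2) / ln(S2/S1)
Step 1: ln(L1/L2) = ln(50/150) = -1.09861
Step 2: S2/S1 = 1668/1895 = 0.88021
Step 3: ln(S2/S1) = ln(0.88021) = -0.12759
Step 4: m = -1.09861 / -0.12759 = 8.61

8.61 (Weibull m)


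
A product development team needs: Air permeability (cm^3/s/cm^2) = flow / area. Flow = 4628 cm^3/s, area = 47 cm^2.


Formula: Air Permeability = Airflow / Test Area
AP = 4628 cm^3/s / 47 cm^2
AP = 98.5 cm^3/s/cm^2

98.5 cm^3/s/cm^2


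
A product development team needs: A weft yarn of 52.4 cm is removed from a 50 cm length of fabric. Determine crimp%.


Formula: Crimp% = ((L_yarn - L_fabric) / L_fabric) * 100
Step 1: Extension = 52.4 - 50 = 2.4 cm
Step 2: Crimp% = (2.4 / 50) * 100
Step 3: Crimp% = 0.048 * 100 = 4.8%

4.8%


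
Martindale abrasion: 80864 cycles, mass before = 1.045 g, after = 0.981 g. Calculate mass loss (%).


Formula: Mass loss% = ((m_before - m_after) / m_before) * 100
Step 1: Mass loss = 1.045 - 0.981 = 0.064 g
Step 2: Ratio = 0.064 / 1.045 = 0.061244
Step 3: Mass loss% = 0.061244 * 100 = 6.1244% ≈ 6.12%

6.12%


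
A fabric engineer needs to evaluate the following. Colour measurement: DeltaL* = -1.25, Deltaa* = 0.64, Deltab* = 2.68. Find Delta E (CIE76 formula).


Formula: Delta E = sqrt(dL*^2 + da*^2 + db*^2)
Step 1: dL*^2 = (-1.25)^2 = 1.5625
Step 2: da*^2 = 0.64^2 = 0.4096
Step 3: db*^2 = 2.68^2 = 7.1824
Step 4: Sum = 1.5625 + 0.4096 + 7.1824 = 9.1545
Step 5: Delta E = sqrt(9.1545) = 3.03

3.03 Delta E


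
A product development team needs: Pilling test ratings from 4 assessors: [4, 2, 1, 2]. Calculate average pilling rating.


Formula: Mean = sum / count
Sum = 4 + 2 + 1 + 2 = 9
Mean = 9 / 4 = 2.3

2.3


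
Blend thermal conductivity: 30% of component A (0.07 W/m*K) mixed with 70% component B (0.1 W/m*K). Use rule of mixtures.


Formula: Blend property = (fraction_A * property_A) + (fraction_B * property_B)
Step 1: Contribution A = 30/100 * 0.07 W/m*K = 0.021 W/m*K
Step 2: Contribution B = 70/100 * 0.1 W/m*K = 0.07 W/m*K
Step 3: Blend thermal conductivity = 0.021 + 0.07 = 0.091 W/m*K

0.091 W/m*K


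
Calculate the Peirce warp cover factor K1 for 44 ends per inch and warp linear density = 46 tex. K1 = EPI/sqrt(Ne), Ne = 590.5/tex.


Formula: K1 = EPI / sqrt(Ne), with Ne = 590.5 / tex_warp
Step 1: Ne = 590.5 / 46 = 12.837
Step 2: sqrt(Ne) = sqrt(12.837) = 3.5829
Step 3: K1 = 44 / 3.5829 = 12.3

12.3


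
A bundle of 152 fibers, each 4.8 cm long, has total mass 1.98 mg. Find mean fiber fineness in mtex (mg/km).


Formula: fineness (mtex) = mass (mg) / total length (km) = (mass_mg / total_length_m) * 1000
Step 1: Convert fiber length: 4.8 cm = 0.048 m
Step 2: Total fiber length = 152 * 0.048 = 7.296 m
Step 3: Linear density = 1.98 mg / 7.296 m = 0.2714 mg/m
Step 4: fineness = 0.2714 * 1000 = 271.4 mtex

271.4 mtex


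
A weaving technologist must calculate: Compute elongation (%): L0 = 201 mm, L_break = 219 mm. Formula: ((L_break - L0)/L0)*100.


Formula: Elongation (%) = ((L_break - L0) / L0) * 100
Step 1: Extension = 219 - 201 = 18 mm
Step 2: Elongation = (18 / 201) * 100
Step 3: Elongation = 0.089552 * 100 = 8.9552% ≈ 9.0%

9.0%


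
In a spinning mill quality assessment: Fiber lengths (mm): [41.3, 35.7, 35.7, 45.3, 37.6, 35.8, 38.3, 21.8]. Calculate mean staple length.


Formula: Mean = sum of lengths / count
Sum = 41.3 + 35.7 + 35.7 + 45.3 + 37.6 + 35.8 + 38.3 + 21.8
Sum = 291.5 mm
Mean = 291.5 / 8 = 36.44 mm

36.44 mm


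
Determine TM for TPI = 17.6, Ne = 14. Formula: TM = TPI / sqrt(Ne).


Formula: TM = TPI / sqrt(Ne)
Step 1: sqrt(Ne) = sqrt(14) = 3.7417
Step 2: TM = 17.6 / 3.7417 = 4.70

4.70 TM


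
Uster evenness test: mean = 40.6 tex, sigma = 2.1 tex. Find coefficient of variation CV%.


Formula: CV% = (standard deviation / mean) * 100
Step 1: Ratio = 2.1 / 40.6 = 0.051724
Step 2: CV% = 0.051724 * 100 = 5.1724% ≈ 5.2%

5.2%


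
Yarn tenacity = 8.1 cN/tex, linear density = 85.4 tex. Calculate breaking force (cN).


Formula: Breaking force = Tenacity * Linear density
F = 8.1 cN/tex * 85.4 tex
F = 691.74 cN

691.74 cN


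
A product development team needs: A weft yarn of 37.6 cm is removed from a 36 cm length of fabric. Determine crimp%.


Formula: Crimp% = ((L_yarn - L_fabric) / L_fabric) * 100
Step 1: Extension = 37.6 - 36 = 1.6 cm
Step 2: Crimp% = (1.6 / 36) * 100
Step 3: Crimp% = 0.044444 * 100 = 4.4444% ≈ 4.4%

4.4%


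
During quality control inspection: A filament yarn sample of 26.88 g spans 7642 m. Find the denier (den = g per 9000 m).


Formula: den = (mass_g / length_m) * 9000
Substituting: den = (26.88 / 7642) * 9000
Intermediate: 26.88 / 7642 = 0.0035174 g/m
den = 0.0035174 * 9000 = 31.7 denier

31.7 denier


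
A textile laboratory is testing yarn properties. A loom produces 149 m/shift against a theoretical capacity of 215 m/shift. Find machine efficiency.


Formula: Efficiency% = (Actual output / Theoretical output) * 100
Efficiency% = (149 / 215) * 100
Efficiency% = 0.693023 * 100 = 69.3023% ≈ 69.3%

69.3%


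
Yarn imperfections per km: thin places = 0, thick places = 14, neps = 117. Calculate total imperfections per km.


Formula: Total = thin places + thick places + neps
Total = 0 + 14 + 117
Total = 131 imperfections/km

131 imperfections/km


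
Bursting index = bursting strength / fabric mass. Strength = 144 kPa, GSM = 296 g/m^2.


Formula: Bursting Index = Bursting Strength / Fabric GSM
BI = 144 kPa / 296 g/m^2
BI = 0.486 kPa/(g/m^2)

0.486 kPa/(g/m^2)


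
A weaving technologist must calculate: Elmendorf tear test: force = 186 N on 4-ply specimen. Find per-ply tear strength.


Formula: Per-ply strength = Total force / Number of plies
Per-ply = 186 N / 4
Per-ply = 46.5 N

46.5 N


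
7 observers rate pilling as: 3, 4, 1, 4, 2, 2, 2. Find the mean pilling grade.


Formula: Mean = sum / count
Sum = 3 + 4 + 1 + 4 + 2 + 2 + 2 = 18
Mean = 18 / 7 = 2.6

2.6


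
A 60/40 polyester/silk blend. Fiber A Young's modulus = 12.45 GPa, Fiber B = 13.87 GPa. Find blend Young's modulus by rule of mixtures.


Formula: Blend property = (fraction_A * property_A) + (fraction_B * property_B)
Step 1: Contribution A = 60/100 * 12.45 GPa = 7.47 GPa
Step 2: Contribution B = 40/100 * 13.87 GPa = 5.548 GPa
Step 3: Blend Young's modulus = 7.47 + 5.548 = 13.018 GPa

13.018 GPa


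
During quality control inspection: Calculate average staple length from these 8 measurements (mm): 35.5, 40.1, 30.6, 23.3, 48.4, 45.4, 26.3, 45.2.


Formula: Mean = sum of lengths / count
Sum = 35.5 + 40.1 + 30.6 + 23.3 + 48.4 + 45.4 + 26.3 + 45.2
Sum = 294.8 mm
Mean = 294.8 / 8 = 36.85 mm

36.85 mm


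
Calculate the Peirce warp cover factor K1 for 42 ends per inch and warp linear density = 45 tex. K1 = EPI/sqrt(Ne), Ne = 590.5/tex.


Formula: K1 = EPI / sqrt(Ne), with Ne = 590.5 / tex_warp
Step 1: Ne = 590.5 / 45 = 13.122
Step 2: sqrt(Ne) = sqrt(13.122) = 3.6224
Step 3: K1 = 42 / 3.6224 = 11.6

11.6


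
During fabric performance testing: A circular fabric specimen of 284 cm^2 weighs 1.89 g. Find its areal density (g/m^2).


Formula: GSM = mass_g / area_m2
Step 1: Convert area: 284 cm^2 = 284 / 10000 = 0.0284 m^2
Step 2: GSM = 1.89 g / 0.0284 m^2 = 66.5 g/m^2

66.5 g/m^2


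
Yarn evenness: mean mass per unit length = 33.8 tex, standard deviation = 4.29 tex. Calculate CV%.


Formula: CV% = (standard deviation / mean) * 100
Step 1: Ratio = 4.29 / 33.8 = 0.126923
Step 2: CV% = 0.126923 * 100 = 12.6923% ≈ 12.7%

12.7%


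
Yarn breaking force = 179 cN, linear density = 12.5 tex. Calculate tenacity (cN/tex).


Formula: Tenacity = Breaking force / Linear density
Tenacity = 179 cN / 12.5 tex
Tenacity = 14.32 cN/tex

14.32 cN/tex


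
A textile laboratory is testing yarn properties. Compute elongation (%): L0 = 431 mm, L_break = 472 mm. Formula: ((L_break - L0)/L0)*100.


Formula: Elongation (%) = ((L_break - L0) / L0) * 100
Step 1: Extension = 472 - 431 = 41 mm
Step 2: Elongation = (41 / 431) * 100
Step 3: Elongation = 0.095128 * 100 = 9.5128% ≈ 9.5%

9.5%


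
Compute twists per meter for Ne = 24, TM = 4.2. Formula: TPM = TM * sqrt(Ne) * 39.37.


Formula: TPM = TM * sqrt(Ne) * 39.37
Step 1: sqrt(Ne) = sqrt(24) = 4.899
Step 2: TM * sqrt(Ne) = 4.2 * 4.899 = 20.5758
Step 3: TPM = 20.5758 * 39.37 = 810 twists/m

810 twists/m


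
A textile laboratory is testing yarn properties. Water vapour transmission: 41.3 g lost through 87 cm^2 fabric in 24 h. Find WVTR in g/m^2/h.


Formula: WVTR = mass_loss / (area * time)
Step 1: Convert area: 87 cm^2 = 0.0087 m^2
Step 2: WVTR = 41.3 g / (0.0087 m^2 * 24 h)
Step 3: WVTR = 41.3 / 0.2088 = 197.8 g/m^2/h

197.8 g/m^2/h


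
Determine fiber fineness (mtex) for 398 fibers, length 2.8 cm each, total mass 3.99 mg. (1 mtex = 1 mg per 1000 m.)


Formula: fineness (mtex) = mass (mg) / total length (km) = (mass_mg / total_length_m) * 1000
Step 1: Convert fiber length: 2.8 cm = 0.028 m
Step 2: Total fiber length = 398 * 0.028 = 11.144 m
Step 3: Linear density = 3.99 mg / 11.144 m = 0.3580 mg/m
Step 4: fineness = 0.3580 * 1000 = 358.0 mtex

358.0 mtex


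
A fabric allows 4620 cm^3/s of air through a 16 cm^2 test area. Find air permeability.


Formula: Air Permeability = Airflow / Test Area
AP = 4620 cm^3/s / 16 cm^2
AP = 288.8 cm^3/s/cm^2

288.8 cm^3/s/cm^2


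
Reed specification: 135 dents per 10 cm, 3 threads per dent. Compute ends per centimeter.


Formula: EPC = (dents per 10 cm * ends per dent) / 10
Step 1: Total ends per 10 cm = 135 * 3 = 405
Step 2: EPC = 405 / 10 = 40.5 ends/cm

40.5 ends/cm


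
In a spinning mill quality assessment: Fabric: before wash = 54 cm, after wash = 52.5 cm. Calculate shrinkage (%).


Formula: Shrinkage% = ((L_before - L_after) / L_before) * 100
Step 1: Shrinkage = 54 - 52.5 = 1.5 cm
Step 2: Shrinkage% = (1.5 / 54) * 100
Step 3: Shrinkage% = 0.027778 * 100 = 2.7778% ≈ 2.8%

2.8%


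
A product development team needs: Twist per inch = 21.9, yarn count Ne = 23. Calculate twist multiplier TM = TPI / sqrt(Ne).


Formula: TM = TPI / sqrt(Ne)
Step 1: sqrt(Ne) = sqrt(23) = 4.7958
Step 2: TM = 21.9 / 4.7958 = 4.57

4.57 TM


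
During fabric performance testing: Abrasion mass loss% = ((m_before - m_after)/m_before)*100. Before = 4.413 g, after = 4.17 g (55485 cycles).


Formula: Mass loss% = ((m_before - m_after) / m_before) * 100
Step 1: Mass loss = 4.413 - 4.17 = 0.243 g
Step 2: Ratio = 0.243 / 4.413 = 0.0550646
Step 3: Mass loss% = 0.0550646 * 100 = 5.50646% ≈ 5.51%

5.51%


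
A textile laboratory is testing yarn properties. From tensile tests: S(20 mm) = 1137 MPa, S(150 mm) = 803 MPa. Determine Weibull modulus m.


Formula: m = ln(L1/L2) / ln(S2/S1)
Step 1: ln(L1/L2) = ln(20/150) = -2.01490
Step 2: S2/S1 = 803/1137 = 0.70624
Step 3: ln(S2/S1) = ln(0.70624) = -0.34780
Step 4: m = -2.01490 / -0.34780 = 5.79

5.79 (Weibull m)


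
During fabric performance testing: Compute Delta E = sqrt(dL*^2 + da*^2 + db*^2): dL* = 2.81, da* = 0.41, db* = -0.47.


Formula: Delta E = sqrt(dL*^2 + da*^2 + db*^2)
Step 1: dL*^2 = 2.81^2 = 7.8961
Step 2: da*^2 = 0.41^2 = 0.1681
Step 3: db*^2 = (-0.47)^2 = 0.2209
Step 4: Sum = 7.8961 + 0.1681 + 0.2209 = 8.2851
Step 5: Delta E = sqrt(8.2851) = 2.88

2.88 Delta E


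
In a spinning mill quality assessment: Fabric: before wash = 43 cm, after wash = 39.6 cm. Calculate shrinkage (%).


Formula: Shrinkage% = ((L_before - L_after) / L_before) * 100
Step 1: Shrinkage = 43 - 39.6 = 3.4 cm
Step 2: Shrinkage% = (3.4 / 43) * 100
Step 3: Shrinkage% = 0.07907 * 100 = 7.907% ≈ 7.9%

7.9%
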